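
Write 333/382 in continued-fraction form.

Run the Euclidean algorithm on 333 and 382; the successive quotients are the partial quotients a_0, a_1, ... (each step inverts the fractional part left over by the previous one):
  333 = 0*382 + 333, so a_0 = 0.
  382 = 1*333 + 49, so a_1 = 1.
  333 = 6*49 + 39, so a_2 = 6.
  49 = 1*39 + 10, so a_3 = 1.
  39 = 3*10 + 9, so a_4 = 3.
  10 = 1*9 + 1, so a_5 = 1.
  9 = 9*1 + 0, so a_6 = 9.
The remainder reaches 0 after 7 divisions, so the expansion has 7 partial quotients, read off in order.

[0; 1, 6, 1, 3, 1, 9]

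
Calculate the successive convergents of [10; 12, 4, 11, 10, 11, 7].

Using the convergent recurrence p_i = a_i*p_{i-1} + p_{i-2}, q_i = a_i*q_{i-1} + q_{i-2} with p_{-2}=0, p_{-1}=1, q_{-2}=1, q_{-1}=0:
  i=0: a_0=10, p_0 = 10*1 + 0 = 10, q_0 = 10*0 + 1 = 1.
  i=1: a_1=12, p_1 = 12*10 + 1 = 121, q_1 = 12*1 + 0 = 12.
  i=2: a_2=4, p_2 = 4*121 + 10 = 494, q_2 = 4*12 + 1 = 49.
  i=3: a_3=11, p_3 = 11*494 + 121 = 5555, q_3 = 11*49 + 12 = 551.
  i=4: a_4=10, p_4 = 10*5555 + 494 = 56044, q_4 = 10*551 + 49 = 5559.
  i=5: a_5=11, p_5 = 11*56044 + 5555 = 622039, q_5 = 11*5559 + 551 = 61700.
  i=6: a_6=7, p_6 = 7*622039 + 56044 = 4410317, q_6 = 7*61700 + 5559 = 437459.

10/1, 121/12, 494/49, 5555/551, 56044/5559, 622039/61700, 4410317/437459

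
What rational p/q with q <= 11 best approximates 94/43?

Expand x = 94/43 as a continued fraction with the Euclidean algorithm:
  94 = 2*43 + 8, so a_0 = 2.
  43 = 5*8 + 3, so a_1 = 5.
  8 = 2*3 + 2, so a_2 = 2.
  3 = 1*2 + 1, so a_3 = 1.
  2 = 2*1 + 0, so a_4 = 2.
so x = [2; 5, 2, 1, 2].
Convergents (p_i = a_i*p_{i-1} + p_{i-2}, q_i = a_i*q_{i-1} + q_{i-2} with p_{-2}=0, p_{-1}=1, q_{-2}=1, q_{-1}=0), until the denominator exceeds 11:
  i=0: a_0=2, p_0 = 2*1 + 0 = 2, q_0 = 2*0 + 1 = 1.
  i=1: a_1=5, p_1 = 5*2 + 1 = 11, q_1 = 5*1 + 0 = 5.
  i=2: a_2=2, p_2 = 2*11 + 2 = 24, q_2 = 2*5 + 1 = 11.
  i=3: a_3=1, p_3 = 1*24 + 11 = 35, q_3 = 1*11 + 5 = 16.
q_3 = 16 > 11, so the last convergent with denominator <= 11 is p_2/q_2 = 24/11.
The closest fraction with denominator <= 11 is either p_2/q_2 or the intermediate fraction (k*p_2 + p_1)/(k*q_2 + q_1) with the largest k >= 1 whose denominator stays <= 11; these approach x as k grows, and every other convergent or intermediate fraction in range is farther away.
Largest k: floor((11 - q_1)/q_2) = floor((11 - 5)/11) = 0.
Since k = 0, no intermediate fraction beyond p_2/q_2 has denominator <= 11, so the convergent 24/11 is the closest (its error is |94*11 - 24*43|/(43*11) = 2/473).

24/11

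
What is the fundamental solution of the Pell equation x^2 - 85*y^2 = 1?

(x, y) = (285769, 30996)

First expand sqrt(85) as a continued fraction. With x_i = (sqrt(85) + m_i)/d_i and (m_0, d_0) = (0, 1): a_0 = floor(sqrt(85)) = 9, since 9^2 = 81 <= 85 < 100 = 10^2.
Iterate m_{i+1} = d_i*a_i - m_i, d_{i+1} = (85 - m_{i+1}^2)/d_i, a_{i+1} = floor((a_0 + m_{i+1})/d_{i+1}):
  m_1 = 1*9 - 0 = 9, d_1 = (85 - 9^2)/1 = 4/1 = 4, a_1 = floor((9 + 9)/4) = 4.
  m_2 = 4*4 - 9 = 7, d_2 = (85 - 7^2)/4 = 36/4 = 9, a_2 = floor((9 + 7)/9) = 1.
  m_3 = 9*1 - 7 = 2, d_3 = (85 - 2^2)/9 = 81/9 = 9, a_3 = floor((9 + 2)/9) = 1.
  m_4 = 9*1 - 2 = 7, d_4 = (85 - 7^2)/9 = 36/9 = 4, a_4 = floor((9 + 7)/4) = 4.
  m_5 = 4*4 - 7 = 9, d_5 = (85 - 9^2)/4 = 4/4 = 1, a_5 = floor((9 + 9)/1) = 18.
  m_6 = 1*18 - 9 = 9, d_6 = (85 - 9^2)/1 = 4/1 = 4: (m_6, d_6) = (m_1, d_1) = (9, 4), so from here the quotients repeat a_1, ..., a_5; the period length is 5.
So sqrt(85) = [9; (4, 1, 1, 4, 18)] with period length k = 5.
k is odd, so (p_{k-1}, q_{k-1}) only solves x^2 - 85y^2 = -1 and the fundamental solution of x^2 - 85y^2 = 1 is (p_{2k-1}, q_{2k-1}) = (p_9, q_9); compute convergents through index 9, running through the period twice.
Convergents (p_i = a_i*p_{i-1} + p_{i-2}, q_i = a_i*q_{i-1} + q_{i-2} with p_{-2}=0, p_{-1}=1, q_{-2}=1, q_{-1}=0):
  i=0: a_0=9, p_0 = 9*1 + 0 = 9, q_0 = 9*0 + 1 = 1.
  i=1: a_1=4, p_1 = 4*9 + 1 = 37, q_1 = 4*1 + 0 = 4.
  i=2: a_2=1, p_2 = 1*37 + 9 = 46, q_2 = 1*4 + 1 = 5.
  i=3: a_3=1, p_3 = 1*46 + 37 = 83, q_3 = 1*5 + 4 = 9.
  i=4: a_4=4, p_4 = 4*83 + 46 = 378, q_4 = 4*9 + 5 = 41.
  i=5: a_5=18, p_5 = 18*378 + 83 = 6887, q_5 = 18*41 + 9 = 747.
  i=6: a_6=4, p_6 = 4*6887 + 378 = 27926, q_6 = 4*747 + 41 = 3029.
  i=7: a_7=1, p_7 = 1*27926 + 6887 = 34813, q_7 = 1*3029 + 747 = 3776.
  i=8: a_8=1, p_8 = 1*34813 + 27926 = 62739, q_8 = 1*3776 + 3029 = 6805.
  i=9: a_9=4, p_9 = 4*62739 + 34813 = 285769, q_9 = 4*6805 + 3776 = 30996.
Indeed p_4^2 - 85*q_4^2 = 142884 - 142885 = -1, not +1.
Check: 285769^2 - 85*30996^2 = 81663921361 - 81663921360 = 1, so (x, y) = (285769, 30996) solves the equation, and by the theorem it is the least positive solution.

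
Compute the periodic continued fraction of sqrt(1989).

[44; (1, 1, 2, 21, 1, 8, 1, 21, 2, 1, 1, 88)]

Write x_i = (sqrt(1989) + m_i)/d_i with (m_0, d_0) = (0, 1). a_0 = floor(sqrt(1989)) = 44, since 44^2 = 1936 <= 1989 < 2025 = 45^2.
Iterate m_{i+1} = d_i*a_i - m_i, d_{i+1} = (1989 - m_{i+1}^2)/d_i, a_{i+1} = floor((a_0 + m_{i+1})/d_{i+1}):
  m_1 = 1*44 - 0 = 44, d_1 = (1989 - 44^2)/1 = 53/1 = 53, a_1 = floor((44 + 44)/53) = 1.
  m_2 = 53*1 - 44 = 9, d_2 = (1989 - 9^2)/53 = 1908/53 = 36, a_2 = floor((44 + 9)/36) = 1.
  m_3 = 36*1 - 9 = 27, d_3 = (1989 - 27^2)/36 = 1260/36 = 35, a_3 = floor((44 + 27)/35) = 2.
  m_4 = 35*2 - 27 = 43, d_4 = (1989 - 43^2)/35 = 140/35 = 4, a_4 = floor((44 + 43)/4) = 21.
  m_5 = 4*21 - 43 = 41, d_5 = (1989 - 41^2)/4 = 308/4 = 77, a_5 = floor((44 + 41)/77) = 1.
  m_6 = 77*1 - 41 = 36, d_6 = (1989 - 36^2)/77 = 693/77 = 9, a_6 = floor((44 + 36)/9) = 8.
  m_7 = 9*8 - 36 = 36, d_7 = (1989 - 36^2)/9 = 693/9 = 77, a_7 = floor((44 + 36)/77) = 1.
  m_8 = 77*1 - 36 = 41, d_8 = (1989 - 41^2)/77 = 308/77 = 4, a_8 = floor((44 + 41)/4) = 21.
  m_9 = 4*21 - 41 = 43, d_9 = (1989 - 43^2)/4 = 140/4 = 35, a_9 = floor((44 + 43)/35) = 2.
  m_10 = 35*2 - 43 = 27, d_10 = (1989 - 27^2)/35 = 1260/35 = 36, a_10 = floor((44 + 27)/36) = 1.
  m_11 = 36*1 - 27 = 9, d_11 = (1989 - 9^2)/36 = 1908/36 = 53, a_11 = floor((44 + 9)/53) = 1.
  m_12 = 53*1 - 9 = 44, d_12 = (1989 - 44^2)/53 = 53/53 = 1, a_12 = floor((44 + 44)/1) = 88.
  m_13 = 1*88 - 44 = 44, d_13 = (1989 - 44^2)/1 = 53/1 = 53: (m_13, d_13) = (m_1, d_1) = (44, 53), so from here the quotients repeat a_1, ..., a_12; the period length is 12.
Hence the expansion of sqrt(1989) is a_0 = 44 followed by the repeating block 1, 1, 2, 21, 1, 8, 1, 21, 2, 1, 1, 88 (period 12).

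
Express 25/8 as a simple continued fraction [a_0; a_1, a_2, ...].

Run the Euclidean algorithm on 25 and 8; the successive quotients are the partial quotients a_0, a_1, ... (each step inverts the fractional part left over by the previous one):
  25 = 3*8 + 1, so a_0 = 3.
  8 = 8*1 + 0, so a_1 = 8.
The remainder reaches 0 after 2 divisions, so the expansion has 2 partial quotients, read off in order.

[3; 8]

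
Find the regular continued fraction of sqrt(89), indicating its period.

Write x_i = (sqrt(89) + m_i)/d_i with (m_0, d_0) = (0, 1). a_0 = floor(sqrt(89)) = 9, since 9^2 = 81 <= 89 < 100 = 10^2.
Iterate m_{i+1} = d_i*a_i - m_i, d_{i+1} = (89 - m_{i+1}^2)/d_i, a_{i+1} = floor((a_0 + m_{i+1})/d_{i+1}):
  m_1 = 1*9 - 0 = 9, d_1 = (89 - 9^2)/1 = 8/1 = 8, a_1 = floor((9 + 9)/8) = 2.
  m_2 = 8*2 - 9 = 7, d_2 = (89 - 7^2)/8 = 40/8 = 5, a_2 = floor((9 + 7)/5) = 3.
  m_3 = 5*3 - 7 = 8, d_3 = (89 - 8^2)/5 = 25/5 = 5, a_3 = floor((9 + 8)/5) = 3.
  m_4 = 5*3 - 8 = 7, d_4 = (89 - 7^2)/5 = 40/5 = 8, a_4 = floor((9 + 7)/8) = 2.
  m_5 = 8*2 - 7 = 9, d_5 = (89 - 9^2)/8 = 8/8 = 1, a_5 = floor((9 + 9)/1) = 18.
  m_6 = 1*18 - 9 = 9, d_6 = (89 - 9^2)/1 = 8/1 = 8: (m_6, d_6) = (m_1, d_1) = (9, 8), so from here the quotients repeat a_1, ..., a_5; the period length is 5.
Hence the expansion of sqrt(89) is a_0 = 9 followed by the repeating block 2, 3, 3, 2, 18 (period 5).

[9; (2, 3, 3, 2, 18)]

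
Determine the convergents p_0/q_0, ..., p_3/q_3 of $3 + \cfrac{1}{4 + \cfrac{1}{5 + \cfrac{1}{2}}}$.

Using the convergent recurrence p_i = a_i*p_{i-1} + p_{i-2}, q_i = a_i*q_{i-1} + q_{i-2} with p_{-2}=0, p_{-1}=1, q_{-2}=1, q_{-1}=0:
  i=0: a_0=3, p_0 = 3*1 + 0 = 3, q_0 = 3*0 + 1 = 1.
  i=1: a_1=4, p_1 = 4*3 + 1 = 13, q_1 = 4*1 + 0 = 4.
  i=2: a_2=5, p_2 = 5*13 + 3 = 68, q_2 = 5*4 + 1 = 21.
  i=3: a_3=2, p_3 = 2*68 + 13 = 149, q_3 = 2*21 + 4 = 46.

3/1, 13/4, 68/21, 149/46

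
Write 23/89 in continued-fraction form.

[0; 3, 1, 6, 1, 2]

Run the Euclidean algorithm on 23 and 89; the successive quotients are the partial quotients a_0, a_1, ... (each step inverts the fractional part left over by the previous one):
  23 = 0*89 + 23, so a_0 = 0.
  89 = 3*23 + 20, so a_1 = 3.
  23 = 1*20 + 3, so a_2 = 1.
  20 = 6*3 + 2, so a_3 = 6.
  3 = 1*2 + 1, so a_4 = 1.
  2 = 2*1 + 0, so a_5 = 2.
The remainder reaches 0 after 6 divisions, so the expansion has 6 partial quotients, read off in order.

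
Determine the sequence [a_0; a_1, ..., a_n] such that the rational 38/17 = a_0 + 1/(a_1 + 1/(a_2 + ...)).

[2; 4, 4]

Run the Euclidean algorithm on 38 and 17; the successive quotients are the partial quotients a_0, a_1, ... (each step inverts the fractional part left over by the previous one):
  38 = 2*17 + 4, so a_0 = 2.
  17 = 4*4 + 1, so a_1 = 4.
  4 = 4*1 + 0, so a_2 = 4.
The remainder reaches 0 after 3 divisions, so the expansion has 3 partial quotients, read off in order.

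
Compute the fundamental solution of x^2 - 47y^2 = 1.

(x, y) = (48, 7)

First expand sqrt(47) as a continued fraction. With x_i = (sqrt(47) + m_i)/d_i and (m_0, d_0) = (0, 1): a_0 = floor(sqrt(47)) = 6, since 6^2 = 36 <= 47 < 49 = 7^2.
Iterate m_{i+1} = d_i*a_i - m_i, d_{i+1} = (47 - m_{i+1}^2)/d_i, a_{i+1} = floor((a_0 + m_{i+1})/d_{i+1}):
  m_1 = 1*6 - 0 = 6, d_1 = (47 - 6^2)/1 = 11/1 = 11, a_1 = floor((6 + 6)/11) = 1.
  m_2 = 11*1 - 6 = 5, d_2 = (47 - 5^2)/11 = 22/11 = 2, a_2 = floor((6 + 5)/2) = 5.
  m_3 = 2*5 - 5 = 5, d_3 = (47 - 5^2)/2 = 22/2 = 11, a_3 = floor((6 + 5)/11) = 1.
  m_4 = 11*1 - 5 = 6, d_4 = (47 - 6^2)/11 = 11/11 = 1, a_4 = floor((6 + 6)/1) = 12.
  m_5 = 1*12 - 6 = 6, d_5 = (47 - 6^2)/1 = 11/1 = 11: (m_5, d_5) = (m_1, d_1) = (6, 11), so from here the quotients repeat a_1, ..., a_4; the period length is 4.
So sqrt(47) = [6; (1, 5, 1, 12)] with period length k = 4.
k is even, so the fundamental solution of x^2 - 47y^2 = 1 is (p_{k-1}, q_{k-1}) = (p_3, q_3); compute convergents through index 3.
Convergents (p_i = a_i*p_{i-1} + p_{i-2}, q_i = a_i*q_{i-1} + q_{i-2} with p_{-2}=0, p_{-1}=1, q_{-2}=1, q_{-1}=0):
  i=0: a_0=6, p_0 = 6*1 + 0 = 6, q_0 = 6*0 + 1 = 1.
  i=1: a_1=1, p_1 = 1*6 + 1 = 7, q_1 = 1*1 + 0 = 1.
  i=2: a_2=5, p_2 = 5*7 + 6 = 41, q_2 = 5*1 + 1 = 6.
  i=3: a_3=1, p_3 = 1*41 + 7 = 48, q_3 = 1*6 + 1 = 7.
Check: 48^2 - 47*7^2 = 2304 - 2303 = 1, so (x, y) = (48, 7) solves the equation, and by the theorem it is the least positive solution.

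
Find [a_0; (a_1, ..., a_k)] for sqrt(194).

[13; (1, 12, 1, 26)]

Write x_i = (sqrt(194) + m_i)/d_i with (m_0, d_0) = (0, 1). a_0 = floor(sqrt(194)) = 13, since 13^2 = 169 <= 194 < 196 = 14^2.
Iterate m_{i+1} = d_i*a_i - m_i, d_{i+1} = (194 - m_{i+1}^2)/d_i, a_{i+1} = floor((a_0 + m_{i+1})/d_{i+1}):
  m_1 = 1*13 - 0 = 13, d_1 = (194 - 13^2)/1 = 25/1 = 25, a_1 = floor((13 + 13)/25) = 1.
  m_2 = 25*1 - 13 = 12, d_2 = (194 - 12^2)/25 = 50/25 = 2, a_2 = floor((13 + 12)/2) = 12.
  m_3 = 2*12 - 12 = 12, d_3 = (194 - 12^2)/2 = 50/2 = 25, a_3 = floor((13 + 12)/25) = 1.
  m_4 = 25*1 - 12 = 13, d_4 = (194 - 13^2)/25 = 25/25 = 1, a_4 = floor((13 + 13)/1) = 26.
  m_5 = 1*26 - 13 = 13, d_5 = (194 - 13^2)/1 = 25/1 = 25: (m_5, d_5) = (m_1, d_1) = (13, 25), so from here the quotients repeat a_1, ..., a_4; the period length is 4.
Hence the expansion of sqrt(194) is a_0 = 13 followed by the repeating block 1, 12, 1, 26 (period 4).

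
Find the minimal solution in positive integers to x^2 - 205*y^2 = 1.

(x, y) = (39689, 2772)

First expand sqrt(205) as a continued fraction. With x_i = (sqrt(205) + m_i)/d_i and (m_0, d_0) = (0, 1): a_0 = floor(sqrt(205)) = 14, since 14^2 = 196 <= 205 < 225 = 15^2.
Iterate m_{i+1} = d_i*a_i - m_i, d_{i+1} = (205 - m_{i+1}^2)/d_i, a_{i+1} = floor((a_0 + m_{i+1})/d_{i+1}):
  m_1 = 1*14 - 0 = 14, d_1 = (205 - 14^2)/1 = 9/1 = 9, a_1 = floor((14 + 14)/9) = 3.
  m_2 = 9*3 - 14 = 13, d_2 = (205 - 13^2)/9 = 36/9 = 4, a_2 = floor((14 + 13)/4) = 6.
  m_3 = 4*6 - 13 = 11, d_3 = (205 - 11^2)/4 = 84/4 = 21, a_3 = floor((14 + 11)/21) = 1.
  m_4 = 21*1 - 11 = 10, d_4 = (205 - 10^2)/21 = 105/21 = 5, a_4 = floor((14 + 10)/5) = 4.
  m_5 = 5*4 - 10 = 10, d_5 = (205 - 10^2)/5 = 105/5 = 21, a_5 = floor((14 + 10)/21) = 1.
  m_6 = 21*1 - 10 = 11, d_6 = (205 - 11^2)/21 = 84/21 = 4, a_6 = floor((14 + 11)/4) = 6.
  m_7 = 4*6 - 11 = 13, d_7 = (205 - 13^2)/4 = 36/4 = 9, a_7 = floor((14 + 13)/9) = 3.
  m_8 = 9*3 - 13 = 14, d_8 = (205 - 14^2)/9 = 9/9 = 1, a_8 = floor((14 + 14)/1) = 28.
  m_9 = 1*28 - 14 = 14, d_9 = (205 - 14^2)/1 = 9/1 = 9: (m_9, d_9) = (m_1, d_1) = (14, 9), so from here the quotients repeat a_1, ..., a_8; the period length is 8.
So sqrt(205) = [14; (3, 6, 1, 4, 1, 6, 3, 28)] with period length k = 8.
k is even, so the fundamental solution of x^2 - 205y^2 = 1 is (p_{k-1}, q_{k-1}) = (p_7, q_7); compute convergents through index 7.
Convergents (p_i = a_i*p_{i-1} + p_{i-2}, q_i = a_i*q_{i-1} + q_{i-2} with p_{-2}=0, p_{-1}=1, q_{-2}=1, q_{-1}=0):
  i=0: a_0=14, p_0 = 14*1 + 0 = 14, q_0 = 14*0 + 1 = 1.
  i=1: a_1=3, p_1 = 3*14 + 1 = 43, q_1 = 3*1 + 0 = 3.
  i=2: a_2=6, p_2 = 6*43 + 14 = 272, q_2 = 6*3 + 1 = 19.
  i=3: a_3=1, p_3 = 1*272 + 43 = 315, q_3 = 1*19 + 3 = 22.
  i=4: a_4=4, p_4 = 4*315 + 272 = 1532, q_4 = 4*22 + 19 = 107.
  i=5: a_5=1, p_5 = 1*1532 + 315 = 1847, q_5 = 1*107 + 22 = 129.
  i=6: a_6=6, p_6 = 6*1847 + 1532 = 12614, q_6 = 6*129 + 107 = 881.
  i=7: a_7=3, p_7 = 3*12614 + 1847 = 39689, q_7 = 3*881 + 129 = 2772.
Check: 39689^2 - 205*2772^2 = 1575216721 - 1575216720 = 1, so (x, y) = (39689, 2772) solves the equation, and by the theorem it is the least positive solution.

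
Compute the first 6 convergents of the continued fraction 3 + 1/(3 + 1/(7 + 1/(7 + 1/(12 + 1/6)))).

3/1, 10/3, 73/22, 521/157, 6325/1906, 38471/11593

Using the convergent recurrence p_i = a_i*p_{i-1} + p_{i-2}, q_i = a_i*q_{i-1} + q_{i-2} with p_{-2}=0, p_{-1}=1, q_{-2}=1, q_{-1}=0:
  i=0: a_0=3, p_0 = 3*1 + 0 = 3, q_0 = 3*0 + 1 = 1.
  i=1: a_1=3, p_1 = 3*3 + 1 = 10, q_1 = 3*1 + 0 = 3.
  i=2: a_2=7, p_2 = 7*10 + 3 = 73, q_2 = 7*3 + 1 = 22.
  i=3: a_3=7, p_3 = 7*73 + 10 = 521, q_3 = 7*22 + 3 = 157.
  i=4: a_4=12, p_4 = 12*521 + 73 = 6325, q_4 = 12*157 + 22 = 1906.
  i=5: a_5=6, p_5 = 6*6325 + 521 = 38471, q_5 = 6*1906 + 157 = 11593.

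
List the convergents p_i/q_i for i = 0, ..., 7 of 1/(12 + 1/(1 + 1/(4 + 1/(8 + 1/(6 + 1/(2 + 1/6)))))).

0/1, 1/12, 1/13, 5/64, 41/525, 251/3214, 543/6953, 3509/44932

Using the convergent recurrence p_i = a_i*p_{i-1} + p_{i-2}, q_i = a_i*q_{i-1} + q_{i-2} with p_{-2}=0, p_{-1}=1, q_{-2}=1, q_{-1}=0:
  i=0: a_0=0, p_0 = 0*1 + 0 = 0, q_0 = 0*0 + 1 = 1.
  i=1: a_1=12, p_1 = 12*0 + 1 = 1, q_1 = 12*1 + 0 = 12.
  i=2: a_2=1, p_2 = 1*1 + 0 = 1, q_2 = 1*12 + 1 = 13.
  i=3: a_3=4, p_3 = 4*1 + 1 = 5, q_3 = 4*13 + 12 = 64.
  i=4: a_4=8, p_4 = 8*5 + 1 = 41, q_4 = 8*64 + 13 = 525.
  i=5: a_5=6, p_5 = 6*41 + 5 = 251, q_5 = 6*525 + 64 = 3214.
  i=6: a_6=2, p_6 = 2*251 + 41 = 543, q_6 = 2*3214 + 525 = 6953.
  i=7: a_7=6, p_7 = 6*543 + 251 = 3509, q_7 = 6*6953 + 3214 = 44932.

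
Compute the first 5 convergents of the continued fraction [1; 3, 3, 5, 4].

1/1, 4/3, 13/10, 69/53, 289/222

Using the convergent recurrence p_i = a_i*p_{i-1} + p_{i-2}, q_i = a_i*q_{i-1} + q_{i-2} with p_{-2}=0, p_{-1}=1, q_{-2}=1, q_{-1}=0:
  i=0: a_0=1, p_0 = 1*1 + 0 = 1, q_0 = 1*0 + 1 = 1.
  i=1: a_1=3, p_1 = 3*1 + 1 = 4, q_1 = 3*1 + 0 = 3.
  i=2: a_2=3, p_2 = 3*4 + 1 = 13, q_2 = 3*3 + 1 = 10.
  i=3: a_3=5, p_3 = 5*13 + 4 = 69, q_3 = 5*10 + 3 = 53.
  i=4: a_4=4, p_4 = 4*69 + 13 = 289, q_4 = 4*53 + 10 = 222.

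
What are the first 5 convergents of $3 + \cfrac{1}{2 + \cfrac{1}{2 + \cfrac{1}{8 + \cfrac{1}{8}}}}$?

3/1, 7/2, 17/5, 143/42, 1161/341

Using the convergent recurrence p_i = a_i*p_{i-1} + p_{i-2}, q_i = a_i*q_{i-1} + q_{i-2} with p_{-2}=0, p_{-1}=1, q_{-2}=1, q_{-1}=0:
  i=0: a_0=3, p_0 = 3*1 + 0 = 3, q_0 = 3*0 + 1 = 1.
  i=1: a_1=2, p_1 = 2*3 + 1 = 7, q_1 = 2*1 + 0 = 2.
  i=2: a_2=2, p_2 = 2*7 + 3 = 17, q_2 = 2*2 + 1 = 5.
  i=3: a_3=8, p_3 = 8*17 + 7 = 143, q_3 = 8*5 + 2 = 42.
  i=4: a_4=8, p_4 = 8*143 + 17 = 1161, q_4 = 8*42 + 5 = 341.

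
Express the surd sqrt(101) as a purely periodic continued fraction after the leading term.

Write x_i = (sqrt(101) + m_i)/d_i with (m_0, d_0) = (0, 1). a_0 = floor(sqrt(101)) = 10, since 10^2 = 100 <= 101 < 121 = 11^2.
Iterate m_{i+1} = d_i*a_i - m_i, d_{i+1} = (101 - m_{i+1}^2)/d_i, a_{i+1} = floor((a_0 + m_{i+1})/d_{i+1}):
  m_1 = 1*10 - 0 = 10, d_1 = (101 - 10^2)/1 = 1/1 = 1, a_1 = floor((10 + 10)/1) = 20.
  m_2 = 1*20 - 10 = 10, d_2 = (101 - 10^2)/1 = 1/1 = 1: (m_2, d_2) = (m_1, d_1) = (10, 1), so from here the quotient a_1 repeats; the period length is 1.
Hence the expansion of sqrt(101) is a_0 = 10 followed by the repeating block 20 (period 1).

[10; (20)]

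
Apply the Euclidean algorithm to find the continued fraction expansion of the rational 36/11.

[3; 3, 1, 2]

Run the Euclidean algorithm on 36 and 11; the successive quotients are the partial quotients a_0, a_1, ... (each step inverts the fractional part left over by the previous one):
  36 = 3*11 + 3, so a_0 = 3.
  11 = 3*3 + 2, so a_1 = 3.
  3 = 1*2 + 1, so a_2 = 1.
  2 = 2*1 + 0, so a_3 = 2.
The remainder reaches 0 after 4 divisions, so the expansion has 4 partial quotients, read off in order.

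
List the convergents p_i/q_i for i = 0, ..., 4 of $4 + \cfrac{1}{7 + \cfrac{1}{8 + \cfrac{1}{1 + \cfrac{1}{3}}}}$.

Using the convergent recurrence p_i = a_i*p_{i-1} + p_{i-2}, q_i = a_i*q_{i-1} + q_{i-2} with p_{-2}=0, p_{-1}=1, q_{-2}=1, q_{-1}=0:
  i=0: a_0=4, p_0 = 4*1 + 0 = 4, q_0 = 4*0 + 1 = 1.
  i=1: a_1=7, p_1 = 7*4 + 1 = 29, q_1 = 7*1 + 0 = 7.
  i=2: a_2=8, p_2 = 8*29 + 4 = 236, q_2 = 8*7 + 1 = 57.
  i=3: a_3=1, p_3 = 1*236 + 29 = 265, q_3 = 1*57 + 7 = 64.
  i=4: a_4=3, p_4 = 3*265 + 236 = 1031, q_4 = 3*64 + 57 = 249.

4/1, 29/7, 236/57, 265/64, 1031/249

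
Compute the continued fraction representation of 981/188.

Run the Euclidean algorithm on 981 and 188; the successive quotients are the partial quotients a_0, a_1, ... (each step inverts the fractional part left over by the previous one):
  981 = 5*188 + 41, so a_0 = 5.
  188 = 4*41 + 24, so a_1 = 4.
  41 = 1*24 + 17, so a_2 = 1.
  24 = 1*17 + 7, so a_3 = 1.
  17 = 2*7 + 3, so a_4 = 2.
  7 = 2*3 + 1, so a_5 = 2.
  3 = 3*1 + 0, so a_6 = 3.
The remainder reaches 0 after 7 divisions, so the expansion has 7 partial quotients, read off in order.

[5; 4, 1, 1, 2, 2, 3]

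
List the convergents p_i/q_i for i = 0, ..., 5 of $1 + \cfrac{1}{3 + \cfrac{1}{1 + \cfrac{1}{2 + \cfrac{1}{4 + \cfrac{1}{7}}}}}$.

1/1, 4/3, 5/4, 14/11, 61/48, 441/347

Using the convergent recurrence p_i = a_i*p_{i-1} + p_{i-2}, q_i = a_i*q_{i-1} + q_{i-2} with p_{-2}=0, p_{-1}=1, q_{-2}=1, q_{-1}=0:
  i=0: a_0=1, p_0 = 1*1 + 0 = 1, q_0 = 1*0 + 1 = 1.
  i=1: a_1=3, p_1 = 3*1 + 1 = 4, q_1 = 3*1 + 0 = 3.
  i=2: a_2=1, p_2 = 1*4 + 1 = 5, q_2 = 1*3 + 1 = 4.
  i=3: a_3=2, p_3 = 2*5 + 4 = 14, q_3 = 2*4 + 3 = 11.
  i=4: a_4=4, p_4 = 4*14 + 5 = 61, q_4 = 4*11 + 4 = 48.
  i=5: a_5=7, p_5 = 7*61 + 14 = 441, q_5 = 7*48 + 11 = 347.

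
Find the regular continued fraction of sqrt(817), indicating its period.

Write x_i = (sqrt(817) + m_i)/d_i with (m_0, d_0) = (0, 1). a_0 = floor(sqrt(817)) = 28, since 28^2 = 784 <= 817 < 841 = 29^2.
Iterate m_{i+1} = d_i*a_i - m_i, d_{i+1} = (817 - m_{i+1}^2)/d_i, a_{i+1} = floor((a_0 + m_{i+1})/d_{i+1}):
  m_1 = 1*28 - 0 = 28, d_1 = (817 - 28^2)/1 = 33/1 = 33, a_1 = floor((28 + 28)/33) = 1.
  m_2 = 33*1 - 28 = 5, d_2 = (817 - 5^2)/33 = 792/33 = 24, a_2 = floor((28 + 5)/24) = 1.
  m_3 = 24*1 - 5 = 19, d_3 = (817 - 19^2)/24 = 456/24 = 19, a_3 = floor((28 + 19)/19) = 2.
  m_4 = 19*2 - 19 = 19, d_4 = (817 - 19^2)/19 = 456/19 = 24, a_4 = floor((28 + 19)/24) = 1.
  m_5 = 24*1 - 19 = 5, d_5 = (817 - 5^2)/24 = 792/24 = 33, a_5 = floor((28 + 5)/33) = 1.
  m_6 = 33*1 - 5 = 28, d_6 = (817 - 28^2)/33 = 33/33 = 1, a_6 = floor((28 + 28)/1) = 56.
  m_7 = 1*56 - 28 = 28, d_7 = (817 - 28^2)/1 = 33/1 = 33: (m_7, d_7) = (m_1, d_1) = (28, 33), so from here the quotients repeat a_1, ..., a_6; the period length is 6.
Hence the expansion of sqrt(817) is a_0 = 28 followed by the repeating block 1, 1, 2, 1, 1, 56 (period 6).

[28; (1, 1, 2, 1, 1, 56)]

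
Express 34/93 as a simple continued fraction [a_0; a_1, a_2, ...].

[0; 2, 1, 2, 1, 3, 2]

Run the Euclidean algorithm on 34 and 93; the successive quotients are the partial quotients a_0, a_1, ... (each step inverts the fractional part left over by the previous one):
  34 = 0*93 + 34, so a_0 = 0.
  93 = 2*34 + 25, so a_1 = 2.
  34 = 1*25 + 9, so a_2 = 1.
  25 = 2*9 + 7, so a_3 = 2.
  9 = 1*7 + 2, so a_4 = 1.
  7 = 3*2 + 1, so a_5 = 3.
  2 = 2*1 + 0, so a_6 = 2.
The remainder reaches 0 after 7 divisions, so the expansion has 7 partial quotients, read off in order.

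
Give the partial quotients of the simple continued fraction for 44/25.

[1; 1, 3, 6]

Run the Euclidean algorithm on 44 and 25; the successive quotients are the partial quotients a_0, a_1, ... (each step inverts the fractional part left over by the previous one):
  44 = 1*25 + 19, so a_0 = 1.
  25 = 1*19 + 6, so a_1 = 1.
  19 = 3*6 + 1, so a_2 = 3.
  6 = 6*1 + 0, so a_3 = 6.
The remainder reaches 0 after 4 divisions, so the expansion has 4 partial quotients, read off in order.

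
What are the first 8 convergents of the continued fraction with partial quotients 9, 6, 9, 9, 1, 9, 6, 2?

9/1, 55/6, 504/55, 4591/501, 5095/556, 50446/5505, 307771/33586, 665988/72677

Using the convergent recurrence p_i = a_i*p_{i-1} + p_{i-2}, q_i = a_i*q_{i-1} + q_{i-2} with p_{-2}=0, p_{-1}=1, q_{-2}=1, q_{-1}=0:
  i=0: a_0=9, p_0 = 9*1 + 0 = 9, q_0 = 9*0 + 1 = 1.
  i=1: a_1=6, p_1 = 6*9 + 1 = 55, q_1 = 6*1 + 0 = 6.
  i=2: a_2=9, p_2 = 9*55 + 9 = 504, q_2 = 9*6 + 1 = 55.
  i=3: a_3=9, p_3 = 9*504 + 55 = 4591, q_3 = 9*55 + 6 = 501.
  i=4: a_4=1, p_4 = 1*4591 + 504 = 5095, q_4 = 1*501 + 55 = 556.
  i=5: a_5=9, p_5 = 9*5095 + 4591 = 50446, q_5 = 9*556 + 501 = 5505.
  i=6: a_6=6, p_6 = 6*50446 + 5095 = 307771, q_6 = 6*5505 + 556 = 33586.
  i=7: a_7=2, p_7 = 2*307771 + 50446 = 665988, q_7 = 2*33586 + 5505 = 72677.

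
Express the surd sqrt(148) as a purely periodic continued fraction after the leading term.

[12; (6, 24)]

Write x_i = (sqrt(148) + m_i)/d_i with (m_0, d_0) = (0, 1). a_0 = floor(sqrt(148)) = 12, since 12^2 = 144 <= 148 < 169 = 13^2.
Iterate m_{i+1} = d_i*a_i - m_i, d_{i+1} = (148 - m_{i+1}^2)/d_i, a_{i+1} = floor((a_0 + m_{i+1})/d_{i+1}):
  m_1 = 1*12 - 0 = 12, d_1 = (148 - 12^2)/1 = 4/1 = 4, a_1 = floor((12 + 12)/4) = 6.
  m_2 = 4*6 - 12 = 12, d_2 = (148 - 12^2)/4 = 4/4 = 1, a_2 = floor((12 + 12)/1) = 24.
  m_3 = 1*24 - 12 = 12, d_3 = (148 - 12^2)/1 = 4/1 = 4: (m_3, d_3) = (m_1, d_1) = (12, 4), so from here the quotients repeat a_1, a_2; the period length is 2.
Hence the expansion of sqrt(148) is a_0 = 12 followed by the repeating block 6, 24 (period 2).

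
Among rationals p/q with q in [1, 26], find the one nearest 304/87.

7/2

Expand x = 304/87 as a continued fraction with the Euclidean algorithm:
  304 = 3*87 + 43, so a_0 = 3.
  87 = 2*43 + 1, so a_1 = 2.
  43 = 43*1 + 0, so a_2 = 43.
so x = [3; 2, 43].
Convergents (p_i = a_i*p_{i-1} + p_{i-2}, q_i = a_i*q_{i-1} + q_{i-2} with p_{-2}=0, p_{-1}=1, q_{-2}=1, q_{-1}=0), until the denominator exceeds 26:
  i=0: a_0=3, p_0 = 3*1 + 0 = 3, q_0 = 3*0 + 1 = 1.
  i=1: a_1=2, p_1 = 2*3 + 1 = 7, q_1 = 2*1 + 0 = 2.
  i=2: a_2=43, p_2 = 43*7 + 3 = 304, q_2 = 43*2 + 1 = 87.
q_2 = 87 > 26, so the last convergent with denominator <= 26 is p_1/q_1 = 7/2.
The closest fraction with denominator <= 26 is either p_1/q_1 or the intermediate fraction (k*p_1 + p_0)/(k*q_1 + q_0) with the largest k >= 1 whose denominator stays <= 26; these approach x as k grows, and every other convergent or intermediate fraction in range is farther away.
Largest k: floor((26 - q_0)/q_1) = floor((26 - 1)/2) = 12.
That gives (12*7 + 3)/(12*2 + 1) = 87/25.
Compare the errors: |x - 7/2| = |304*2 - 7*87|/(87*2) = 1/174, and |x - 87/25| = |304*25 - 87*87|/(87*25) = 31/2175.
Cross-multiplying, 1*2175 = 2175 < 5394 = 31*174, so 1/174 is smaller: the convergent 7/2 is closer to x than 87/25.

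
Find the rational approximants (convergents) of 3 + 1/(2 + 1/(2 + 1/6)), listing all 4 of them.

Using the convergent recurrence p_i = a_i*p_{i-1} + p_{i-2}, q_i = a_i*q_{i-1} + q_{i-2} with p_{-2}=0, p_{-1}=1, q_{-2}=1, q_{-1}=0:
  i=0: a_0=3, p_0 = 3*1 + 0 = 3, q_0 = 3*0 + 1 = 1.
  i=1: a_1=2, p_1 = 2*3 + 1 = 7, q_1 = 2*1 + 0 = 2.
  i=2: a_2=2, p_2 = 2*7 + 3 = 17, q_2 = 2*2 + 1 = 5.
  i=3: a_3=6, p_3 = 6*17 + 7 = 109, q_3 = 6*5 + 2 = 32.

3/1, 7/2, 17/5, 109/32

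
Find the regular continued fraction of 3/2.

[1; 2]

Run the Euclidean algorithm on 3 and 2; the successive quotients are the partial quotients a_0, a_1, ... (each step inverts the fractional part left over by the previous one):
  3 = 1*2 + 1, so a_0 = 1.
  2 = 2*1 + 0, so a_1 = 2.
The remainder reaches 0 after 2 divisions, so the expansion has 2 partial quotients, read off in order.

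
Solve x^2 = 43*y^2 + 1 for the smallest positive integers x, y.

(x, y) = (3482, 531)

First expand sqrt(43) as a continued fraction. With x_i = (sqrt(43) + m_i)/d_i and (m_0, d_0) = (0, 1): a_0 = floor(sqrt(43)) = 6, since 6^2 = 36 <= 43 < 49 = 7^2.
Iterate m_{i+1} = d_i*a_i - m_i, d_{i+1} = (43 - m_{i+1}^2)/d_i, a_{i+1} = floor((a_0 + m_{i+1})/d_{i+1}):
  m_1 = 1*6 - 0 = 6, d_1 = (43 - 6^2)/1 = 7/1 = 7, a_1 = floor((6 + 6)/7) = 1.
  m_2 = 7*1 - 6 = 1, d_2 = (43 - 1^2)/7 = 42/7 = 6, a_2 = floor((6 + 1)/6) = 1.
  m_3 = 6*1 - 1 = 5, d_3 = (43 - 5^2)/6 = 18/6 = 3, a_3 = floor((6 + 5)/3) = 3.
  m_4 = 3*3 - 5 = 4, d_4 = (43 - 4^2)/3 = 27/3 = 9, a_4 = floor((6 + 4)/9) = 1.
  m_5 = 9*1 - 4 = 5, d_5 = (43 - 5^2)/9 = 18/9 = 2, a_5 = floor((6 + 5)/2) = 5.
  m_6 = 2*5 - 5 = 5, d_6 = (43 - 5^2)/2 = 18/2 = 9, a_6 = floor((6 + 5)/9) = 1.
  m_7 = 9*1 - 5 = 4, d_7 = (43 - 4^2)/9 = 27/9 = 3, a_7 = floor((6 + 4)/3) = 3.
  m_8 = 3*3 - 4 = 5, d_8 = (43 - 5^2)/3 = 18/3 = 6, a_8 = floor((6 + 5)/6) = 1.
  m_9 = 6*1 - 5 = 1, d_9 = (43 - 1^2)/6 = 42/6 = 7, a_9 = floor((6 + 1)/7) = 1.
  m_10 = 7*1 - 1 = 6, d_10 = (43 - 6^2)/7 = 7/7 = 1, a_10 = floor((6 + 6)/1) = 12.
  m_11 = 1*12 - 6 = 6, d_11 = (43 - 6^2)/1 = 7/1 = 7: (m_11, d_11) = (m_1, d_1) = (6, 7), so from here the quotients repeat a_1, ..., a_10; the period length is 10.
So sqrt(43) = [6; (1, 1, 3, 1, 5, 1, 3, 1, 1, 12)] with period length k = 10.
k is even, so the fundamental solution of x^2 - 43y^2 = 1 is (p_{k-1}, q_{k-1}) = (p_9, q_9); compute convergents through index 9.
Convergents (p_i = a_i*p_{i-1} + p_{i-2}, q_i = a_i*q_{i-1} + q_{i-2} with p_{-2}=0, p_{-1}=1, q_{-2}=1, q_{-1}=0):
  i=0: a_0=6, p_0 = 6*1 + 0 = 6, q_0 = 6*0 + 1 = 1.
  i=1: a_1=1, p_1 = 1*6 + 1 = 7, q_1 = 1*1 + 0 = 1.
  i=2: a_2=1, p_2 = 1*7 + 6 = 13, q_2 = 1*1 + 1 = 2.
  i=3: a_3=3, p_3 = 3*13 + 7 = 46, q_3 = 3*2 + 1 = 7.
  i=4: a_4=1, p_4 = 1*46 + 13 = 59, q_4 = 1*7 + 2 = 9.
  i=5: a_5=5, p_5 = 5*59 + 46 = 341, q_5 = 5*9 + 7 = 52.
  i=6: a_6=1, p_6 = 1*341 + 59 = 400, q_6 = 1*52 + 9 = 61.
  i=7: a_7=3, p_7 = 3*400 + 341 = 1541, q_7 = 3*61 + 52 = 235.
  i=8: a_8=1, p_8 = 1*1541 + 400 = 1941, q_8 = 1*235 + 61 = 296.
  i=9: a_9=1, p_9 = 1*1941 + 1541 = 3482, q_9 = 1*296 + 235 = 531.
Check: 3482^2 - 43*531^2 = 12124324 - 12124323 = 1, so (x, y) = (3482, 531) solves the equation, and by the theorem it is the least positive solution.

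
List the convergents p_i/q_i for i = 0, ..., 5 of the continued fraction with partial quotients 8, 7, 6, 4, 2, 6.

8/1, 57/7, 350/43, 1457/179, 3264/401, 21041/2585

Using the convergent recurrence p_i = a_i*p_{i-1} + p_{i-2}, q_i = a_i*q_{i-1} + q_{i-2} with p_{-2}=0, p_{-1}=1, q_{-2}=1, q_{-1}=0:
  i=0: a_0=8, p_0 = 8*1 + 0 = 8, q_0 = 8*0 + 1 = 1.
  i=1: a_1=7, p_1 = 7*8 + 1 = 57, q_1 = 7*1 + 0 = 7.
  i=2: a_2=6, p_2 = 6*57 + 8 = 350, q_2 = 6*7 + 1 = 43.
  i=3: a_3=4, p_3 = 4*350 + 57 = 1457, q_3 = 4*43 + 7 = 179.
  i=4: a_4=2, p_4 = 2*1457 + 350 = 3264, q_4 = 2*179 + 43 = 401.
  i=5: a_5=6, p_5 = 6*3264 + 1457 = 21041, q_5 = 6*401 + 179 = 2585.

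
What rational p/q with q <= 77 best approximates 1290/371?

Expand x = 1290/371 as a continued fraction with the Euclidean algorithm:
  1290 = 3*371 + 177, so a_0 = 3.
  371 = 2*177 + 17, so a_1 = 2.
  177 = 10*17 + 7, so a_2 = 10.
  17 = 2*7 + 3, so a_3 = 2.
  7 = 2*3 + 1, so a_4 = 2.
  3 = 3*1 + 0, so a_5 = 3.
so x = [3; 2, 10, 2, 2, 3].
Convergents (p_i = a_i*p_{i-1} + p_{i-2}, q_i = a_i*q_{i-1} + q_{i-2} with p_{-2}=0, p_{-1}=1, q_{-2}=1, q_{-1}=0), until the denominator exceeds 77:
  i=0: a_0=3, p_0 = 3*1 + 0 = 3, q_0 = 3*0 + 1 = 1.
  i=1: a_1=2, p_1 = 2*3 + 1 = 7, q_1 = 2*1 + 0 = 2.
  i=2: a_2=10, p_2 = 10*7 + 3 = 73, q_2 = 10*2 + 1 = 21.
  i=3: a_3=2, p_3 = 2*73 + 7 = 153, q_3 = 2*21 + 2 = 44.
  i=4: a_4=2, p_4 = 2*153 + 73 = 379, q_4 = 2*44 + 21 = 109.
q_4 = 109 > 77, so the last convergent with denominator <= 77 is p_3/q_3 = 153/44.
The closest fraction with denominator <= 77 is either p_3/q_3 or the intermediate fraction (k*p_3 + p_2)/(k*q_3 + q_2) with the largest k >= 1 whose denominator stays <= 77; these approach x as k grows, and every other convergent or intermediate fraction in range is farther away.
Largest k: floor((77 - q_2)/q_3) = floor((77 - 21)/44) = 1.
That gives (1*153 + 73)/(1*44 + 21) = 226/65.
Compare the errors: |x - 153/44| = |1290*44 - 153*371|/(371*44) = 3/16324, and |x - 226/65| = |1290*65 - 226*371|/(371*65) = 4/24115.
Cross-multiplying, 4*16324 = 65296 < 72345 = 3*24115, so 4/24115 is smaller: the intermediate fraction 226/65 is closer to x than 153/44.

226/65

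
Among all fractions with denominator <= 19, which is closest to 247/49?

Expand x = 247/49 as a continued fraction with the Euclidean algorithm:
  247 = 5*49 + 2, so a_0 = 5.
  49 = 24*2 + 1, so a_1 = 24.
  2 = 2*1 + 0, so a_2 = 2.
so x = [5; 24, 2].
Convergents (p_i = a_i*p_{i-1} + p_{i-2}, q_i = a_i*q_{i-1} + q_{i-2} with p_{-2}=0, p_{-1}=1, q_{-2}=1, q_{-1}=0), until the denominator exceeds 19:
  i=0: a_0=5, p_0 = 5*1 + 0 = 5, q_0 = 5*0 + 1 = 1.
  i=1: a_1=24, p_1 = 24*5 + 1 = 121, q_1 = 24*1 + 0 = 24.
q_1 = 24 > 19, so the last convergent with denominator <= 19 is p_0/q_0 = 5/1.
The closest fraction with denominator <= 19 is either p_0/q_0 or the intermediate fraction (k*p_0 + p_{-1})/(k*q_0 + q_{-1}) with the largest k >= 1 whose denominator stays <= 19; these approach x as k grows, and every other convergent or intermediate fraction in range is farther away.
Largest k: floor((19 - q_{-1})/q_0) = floor((19 - 0)/1) = 19 (using the seeds p_{-1} = 1, q_{-1} = 0).
That gives (19*5 + 1)/(19*1 + 0) = 96/19.
Compare the errors: |x - 5/1| = |247*1 - 5*49|/(49*1) = 2/49, and |x - 96/19| = |247*19 - 96*49|/(49*19) = 11/931.
Cross-multiplying, 11*49 = 539 < 1862 = 2*931, so 11/931 is smaller: the intermediate fraction 96/19 is closer to x than 5/1.

96/19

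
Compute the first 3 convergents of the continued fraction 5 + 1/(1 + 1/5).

Using the convergent recurrence p_i = a_i*p_{i-1} + p_{i-2}, q_i = a_i*q_{i-1} + q_{i-2} with p_{-2}=0, p_{-1}=1, q_{-2}=1, q_{-1}=0:
  i=0: a_0=5, p_0 = 5*1 + 0 = 5, q_0 = 5*0 + 1 = 1.
  i=1: a_1=1, p_1 = 1*5 + 1 = 6, q_1 = 1*1 + 0 = 1.
  i=2: a_2=5, p_2 = 5*6 + 5 = 35, q_2 = 5*1 + 1 = 6.

5/1, 6/1, 35/6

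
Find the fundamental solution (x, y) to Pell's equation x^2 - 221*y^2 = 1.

(x, y) = (1665, 112)

First expand sqrt(221) as a continued fraction. With x_i = (sqrt(221) + m_i)/d_i and (m_0, d_0) = (0, 1): a_0 = floor(sqrt(221)) = 14, since 14^2 = 196 <= 221 < 225 = 15^2.
Iterate m_{i+1} = d_i*a_i - m_i, d_{i+1} = (221 - m_{i+1}^2)/d_i, a_{i+1} = floor((a_0 + m_{i+1})/d_{i+1}):
  m_1 = 1*14 - 0 = 14, d_1 = (221 - 14^2)/1 = 25/1 = 25, a_1 = floor((14 + 14)/25) = 1.
  m_2 = 25*1 - 14 = 11, d_2 = (221 - 11^2)/25 = 100/25 = 4, a_2 = floor((14 + 11)/4) = 6.
  m_3 = 4*6 - 11 = 13, d_3 = (221 - 13^2)/4 = 52/4 = 13, a_3 = floor((14 + 13)/13) = 2.
  m_4 = 13*2 - 13 = 13, d_4 = (221 - 13^2)/13 = 52/13 = 4, a_4 = floor((14 + 13)/4) = 6.
  m_5 = 4*6 - 13 = 11, d_5 = (221 - 11^2)/4 = 100/4 = 25, a_5 = floor((14 + 11)/25) = 1.
  m_6 = 25*1 - 11 = 14, d_6 = (221 - 14^2)/25 = 25/25 = 1, a_6 = floor((14 + 14)/1) = 28.
  m_7 = 1*28 - 14 = 14, d_7 = (221 - 14^2)/1 = 25/1 = 25: (m_7, d_7) = (m_1, d_1) = (14, 25), so from here the quotients repeat a_1, ..., a_6; the period length is 6.
So sqrt(221) = [14; (1, 6, 2, 6, 1, 28)] with period length k = 6.
k is even, so the fundamental solution of x^2 - 221y^2 = 1 is (p_{k-1}, q_{k-1}) = (p_5, q_5); compute convergents through index 5.
Convergents (p_i = a_i*p_{i-1} + p_{i-2}, q_i = a_i*q_{i-1} + q_{i-2} with p_{-2}=0, p_{-1}=1, q_{-2}=1, q_{-1}=0):
  i=0: a_0=14, p_0 = 14*1 + 0 = 14, q_0 = 14*0 + 1 = 1.
  i=1: a_1=1, p_1 = 1*14 + 1 = 15, q_1 = 1*1 + 0 = 1.
  i=2: a_2=6, p_2 = 6*15 + 14 = 104, q_2 = 6*1 + 1 = 7.
  i=3: a_3=2, p_3 = 2*104 + 15 = 223, q_3 = 2*7 + 1 = 15.
  i=4: a_4=6, p_4 = 6*223 + 104 = 1442, q_4 = 6*15 + 7 = 97.
  i=5: a_5=1, p_5 = 1*1442 + 223 = 1665, q_5 = 1*97 + 15 = 112.
Check: 1665^2 - 221*112^2 = 2772225 - 2772224 = 1, so (x, y) = (1665, 112) solves the equation, and by the theorem it is the least positive solution.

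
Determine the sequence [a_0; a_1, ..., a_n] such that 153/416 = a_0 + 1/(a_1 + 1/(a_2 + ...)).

Run the Euclidean algorithm on 153 and 416; the successive quotients are the partial quotients a_0, a_1, ... (each step inverts the fractional part left over by the previous one):
  153 = 0*416 + 153, so a_0 = 0.
  416 = 2*153 + 110, so a_1 = 2.
  153 = 1*110 + 43, so a_2 = 1.
  110 = 2*43 + 24, so a_3 = 2.
  43 = 1*24 + 19, so a_4 = 1.
  24 = 1*19 + 5, so a_5 = 1.
  19 = 3*5 + 4, so a_6 = 3.
  5 = 1*4 + 1, so a_7 = 1.
  4 = 4*1 + 0, so a_8 = 4.
The remainder reaches 0 after 9 divisions, so the expansion has 9 partial quotients, read off in order.

[0; 2, 1, 2, 1, 1, 3, 1, 4]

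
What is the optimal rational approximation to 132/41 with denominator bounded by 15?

29/9

Expand x = 132/41 as a continued fraction with the Euclidean algorithm:
  132 = 3*41 + 9, so a_0 = 3.
  41 = 4*9 + 5, so a_1 = 4.
  9 = 1*5 + 4, so a_2 = 1.
  5 = 1*4 + 1, so a_3 = 1.
  4 = 4*1 + 0, so a_4 = 4.
so x = [3; 4, 1, 1, 4].
Convergents (p_i = a_i*p_{i-1} + p_{i-2}, q_i = a_i*q_{i-1} + q_{i-2} with p_{-2}=0, p_{-1}=1, q_{-2}=1, q_{-1}=0), until the denominator exceeds 15:
  i=0: a_0=3, p_0 = 3*1 + 0 = 3, q_0 = 3*0 + 1 = 1.
  i=1: a_1=4, p_1 = 4*3 + 1 = 13, q_1 = 4*1 + 0 = 4.
  i=2: a_2=1, p_2 = 1*13 + 3 = 16, q_2 = 1*4 + 1 = 5.
  i=3: a_3=1, p_3 = 1*16 + 13 = 29, q_3 = 1*5 + 4 = 9.
  i=4: a_4=4, p_4 = 4*29 + 16 = 132, q_4 = 4*9 + 5 = 41.
q_4 = 41 > 15, so the last convergent with denominator <= 15 is p_3/q_3 = 29/9.
The closest fraction with denominator <= 15 is either p_3/q_3 or the intermediate fraction (k*p_3 + p_2)/(k*q_3 + q_2) with the largest k >= 1 whose denominator stays <= 15; these approach x as k grows, and every other convergent or intermediate fraction in range is farther away.
Largest k: floor((15 - q_2)/q_3) = floor((15 - 5)/9) = 1.
That gives (1*29 + 16)/(1*9 + 5) = 45/14.
Compare the errors: |x - 29/9| = |132*9 - 29*41|/(41*9) = 1/369, and |x - 45/14| = |132*14 - 45*41|/(41*14) = 3/574.
Cross-multiplying, 1*574 = 574 < 1107 = 3*369, so 1/369 is smaller: the convergent 29/9 is closer to x than 45/14.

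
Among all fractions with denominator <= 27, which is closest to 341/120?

54/19

Expand x = 341/120 as a continued fraction with the Euclidean algorithm:
  341 = 2*120 + 101, so a_0 = 2.
  120 = 1*101 + 19, so a_1 = 1.
  101 = 5*19 + 6, so a_2 = 5.
  19 = 3*6 + 1, so a_3 = 3.
  6 = 6*1 + 0, so a_4 = 6.
so x = [2; 1, 5, 3, 6].
Convergents (p_i = a_i*p_{i-1} + p_{i-2}, q_i = a_i*q_{i-1} + q_{i-2} with p_{-2}=0, p_{-1}=1, q_{-2}=1, q_{-1}=0), until the denominator exceeds 27:
  i=0: a_0=2, p_0 = 2*1 + 0 = 2, q_0 = 2*0 + 1 = 1.
  i=1: a_1=1, p_1 = 1*2 + 1 = 3, q_1 = 1*1 + 0 = 1.
  i=2: a_2=5, p_2 = 5*3 + 2 = 17, q_2 = 5*1 + 1 = 6.
  i=3: a_3=3, p_3 = 3*17 + 3 = 54, q_3 = 3*6 + 1 = 19.
  i=4: a_4=6, p_4 = 6*54 + 17 = 341, q_4 = 6*19 + 6 = 120.
q_4 = 120 > 27, so the last convergent with denominator <= 27 is p_3/q_3 = 54/19.
The closest fraction with denominator <= 27 is either p_3/q_3 or the intermediate fraction (k*p_3 + p_2)/(k*q_3 + q_2) with the largest k >= 1 whose denominator stays <= 27; these approach x as k grows, and every other convergent or intermediate fraction in range is farther away.
Largest k: floor((27 - q_2)/q_3) = floor((27 - 6)/19) = 1.
That gives (1*54 + 17)/(1*19 + 6) = 71/25.
Compare the errors: |x - 54/19| = |341*19 - 54*120|/(120*19) = 1/2280, and |x - 71/25| = |341*25 - 71*120|/(120*25) = 5/3000.
Cross-multiplying, 1*3000 = 3000 < 11400 = 5*2280, so 1/2280 is smaller: the convergent 54/19 is closer to x than 71/25.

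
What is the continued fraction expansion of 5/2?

Run the Euclidean algorithm on 5 and 2; the successive quotients are the partial quotients a_0, a_1, ... (each step inverts the fractional part left over by the previous one):
  5 = 2*2 + 1, so a_0 = 2.
  2 = 2*1 + 0, so a_1 = 2.
The remainder reaches 0 after 2 divisions, so the expansion has 2 partial quotients, read off in order.

[2; 2]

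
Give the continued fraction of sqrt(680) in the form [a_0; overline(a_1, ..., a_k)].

Write x_i = (sqrt(680) + m_i)/d_i with (m_0, d_0) = (0, 1). a_0 = floor(sqrt(680)) = 26, since 26^2 = 676 <= 680 < 729 = 27^2.
Iterate m_{i+1} = d_i*a_i - m_i, d_{i+1} = (680 - m_{i+1}^2)/d_i, a_{i+1} = floor((a_0 + m_{i+1})/d_{i+1}):
  m_1 = 1*26 - 0 = 26, d_1 = (680 - 26^2)/1 = 4/1 = 4, a_1 = floor((26 + 26)/4) = 13.
  m_2 = 4*13 - 26 = 26, d_2 = (680 - 26^2)/4 = 4/4 = 1, a_2 = floor((26 + 26)/1) = 52.
  m_3 = 1*52 - 26 = 26, d_3 = (680 - 26^2)/1 = 4/1 = 4: (m_3, d_3) = (m_1, d_1) = (26, 4), so from here the quotients repeat a_1, a_2; the period length is 2.
Hence the expansion of sqrt(680) is a_0 = 26 followed by the repeating block 13, 52 (period 2).

[26; overline(13, 52)]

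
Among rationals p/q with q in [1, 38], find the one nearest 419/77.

Expand x = 419/77 as a continued fraction with the Euclidean algorithm:
  419 = 5*77 + 34, so a_0 = 5.
  77 = 2*34 + 9, so a_1 = 2.
  34 = 3*9 + 7, so a_2 = 3.
  9 = 1*7 + 2, so a_3 = 1.
  7 = 3*2 + 1, so a_4 = 3.
  2 = 2*1 + 0, so a_5 = 2.
so x = [5; 2, 3, 1, 3, 2].
Convergents (p_i = a_i*p_{i-1} + p_{i-2}, q_i = a_i*q_{i-1} + q_{i-2} with p_{-2}=0, p_{-1}=1, q_{-2}=1, q_{-1}=0), until the denominator exceeds 38:
  i=0: a_0=5, p_0 = 5*1 + 0 = 5, q_0 = 5*0 + 1 = 1.
  i=1: a_1=2, p_1 = 2*5 + 1 = 11, q_1 = 2*1 + 0 = 2.
  i=2: a_2=3, p_2 = 3*11 + 5 = 38, q_2 = 3*2 + 1 = 7.
  i=3: a_3=1, p_3 = 1*38 + 11 = 49, q_3 = 1*7 + 2 = 9.
  i=4: a_4=3, p_4 = 3*49 + 38 = 185, q_4 = 3*9 + 7 = 34.
  i=5: a_5=2, p_5 = 2*185 + 49 = 419, q_5 = 2*34 + 9 = 77.
q_5 = 77 > 38, so the last convergent with denominator <= 38 is p_4/q_4 = 185/34.
The closest fraction with denominator <= 38 is either p_4/q_4 or the intermediate fraction (k*p_4 + p_3)/(k*q_4 + q_3) with the largest k >= 1 whose denominator stays <= 38; these approach x as k grows, and every other convergent or intermediate fraction in range is farther away.
Largest k: floor((38 - q_3)/q_4) = floor((38 - 9)/34) = 0.
Since k = 0, no intermediate fraction beyond p_4/q_4 has denominator <= 38, so the convergent 185/34 is the closest (its error is |419*34 - 185*77|/(77*34) = 1/2618).

185/34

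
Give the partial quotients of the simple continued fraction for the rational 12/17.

[0; 1, 2, 2, 2]

Run the Euclidean algorithm on 12 and 17; the successive quotients are the partial quotients a_0, a_1, ... (each step inverts the fractional part left over by the previous one):
  12 = 0*17 + 12, so a_0 = 0.
  17 = 1*12 + 5, so a_1 = 1.
  12 = 2*5 + 2, so a_2 = 2.
  5 = 2*2 + 1, so a_3 = 2.
  2 = 2*1 + 0, so a_4 = 2.
The remainder reaches 0 after 5 divisions, so the expansion has 5 partial quotients, read off in order.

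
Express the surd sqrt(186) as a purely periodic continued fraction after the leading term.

Write x_i = (sqrt(186) + m_i)/d_i with (m_0, d_0) = (0, 1). a_0 = floor(sqrt(186)) = 13, since 13^2 = 169 <= 186 < 196 = 14^2.
Iterate m_{i+1} = d_i*a_i - m_i, d_{i+1} = (186 - m_{i+1}^2)/d_i, a_{i+1} = floor((a_0 + m_{i+1})/d_{i+1}):
  m_1 = 1*13 - 0 = 13, d_1 = (186 - 13^2)/1 = 17/1 = 17, a_1 = floor((13 + 13)/17) = 1.
  m_2 = 17*1 - 13 = 4, d_2 = (186 - 4^2)/17 = 170/17 = 10, a_2 = floor((13 + 4)/10) = 1.
  m_3 = 10*1 - 4 = 6, d_3 = (186 - 6^2)/10 = 150/10 = 15, a_3 = floor((13 + 6)/15) = 1.
  m_4 = 15*1 - 6 = 9, d_4 = (186 - 9^2)/15 = 105/15 = 7, a_4 = floor((13 + 9)/7) = 3.
  m_5 = 7*3 - 9 = 12, d_5 = (186 - 12^2)/7 = 42/7 = 6, a_5 = floor((13 + 12)/6) = 4.
  m_6 = 6*4 - 12 = 12, d_6 = (186 - 12^2)/6 = 42/6 = 7, a_6 = floor((13 + 12)/7) = 3.
  m_7 = 7*3 - 12 = 9, d_7 = (186 - 9^2)/7 = 105/7 = 15, a_7 = floor((13 + 9)/15) = 1.
  m_8 = 15*1 - 9 = 6, d_8 = (186 - 6^2)/15 = 150/15 = 10, a_8 = floor((13 + 6)/10) = 1.
  m_9 = 10*1 - 6 = 4, d_9 = (186 - 4^2)/10 = 170/10 = 17, a_9 = floor((13 + 4)/17) = 1.
  m_10 = 17*1 - 4 = 13, d_10 = (186 - 13^2)/17 = 17/17 = 1, a_10 = floor((13 + 13)/1) = 26.
  m_11 = 1*26 - 13 = 13, d_11 = (186 - 13^2)/1 = 17/1 = 17: (m_11, d_11) = (m_1, d_1) = (13, 17), so from here the quotients repeat a_1, ..., a_10; the period length is 10.
Hence the expansion of sqrt(186) is a_0 = 13 followed by the repeating block 1, 1, 1, 3, 4, 3, 1, 1, 1, 26 (period 10).

[13; (1, 1, 1, 3, 4, 3, 1, 1, 1, 26)]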